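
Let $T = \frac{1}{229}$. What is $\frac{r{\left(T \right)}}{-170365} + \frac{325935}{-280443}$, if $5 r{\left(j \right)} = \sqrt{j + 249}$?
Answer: $- \frac{108645}{93481} - \frac{\sqrt{13058038}}{195067925} \approx -1.1622$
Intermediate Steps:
$T = \frac{1}{229} \approx 0.0043668$
$r{\left(j \right)} = \frac{\sqrt{249 + j}}{5}$ ($r{\left(j \right)} = \frac{\sqrt{j + 249}}{5} = \frac{\sqrt{249 + j}}{5}$)
$\frac{r{\left(T \right)}}{-170365} + \frac{325935}{-280443} = \frac{\frac{1}{5} \sqrt{249 + \frac{1}{229}}}{-170365} + \frac{325935}{-280443} = \frac{\sqrt{\frac{57022}{229}}}{5} \left(- \frac{1}{170365}\right) + 325935 \left(- \frac{1}{280443}\right) = \frac{\frac{1}{229} \sqrt{13058038}}{5} \left(- \frac{1}{170365}\right) - \frac{108645}{93481} = \frac{\sqrt{13058038}}{1145} \left(- \frac{1}{170365}\right) - \frac{108645}{93481} = - \frac{\sqrt{13058038}}{195067925} - \frac{108645}{93481} = - \frac{108645}{93481} - \frac{\sqrt{13058038}}{195067925}$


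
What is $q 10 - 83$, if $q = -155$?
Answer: $-1633$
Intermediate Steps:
$q 10 - 83 = \left(-155\right) 10 - 83 = -1550 - 83 = -1633$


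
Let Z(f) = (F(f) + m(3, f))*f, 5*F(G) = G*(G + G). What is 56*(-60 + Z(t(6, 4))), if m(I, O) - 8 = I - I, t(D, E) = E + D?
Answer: 23520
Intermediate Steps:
t(D, E) = D + E
m(I, O) = 8 (m(I, O) = 8 + (I - I) = 8 + 0 = 8)
F(G) = 2*G²/5 (F(G) = (G*(G + G))/5 = (G*(2*G))/5 = (2*G²)/5 = 2*G²/5)
Z(f) = f*(8 + 2*f²/5) (Z(f) = (2*f²/5 + 8)*f = (8 + 2*f²/5)*f = f*(8 + 2*f²/5))
56*(-60 + Z(t(6, 4))) = 56*(-60 + 2*(6 + 4)*(20 + (6 + 4)²)/5) = 56*(-60 + (⅖)*10*(20 + 10²)) = 56*(-60 + (⅖)*10*(20 + 100)) = 56*(-60 + (⅖)*10*120) = 56*(-60 + 480) = 56*420 = 23520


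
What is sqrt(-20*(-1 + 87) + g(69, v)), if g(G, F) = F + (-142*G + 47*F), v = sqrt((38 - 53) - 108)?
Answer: sqrt(-11518 + 48*I*sqrt(123)) ≈ 2.4795 + 107.35*I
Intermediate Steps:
v = I*sqrt(123) (v = sqrt(-15 - 108) = sqrt(-123) = I*sqrt(123) ≈ 11.091*I)
g(G, F) = -142*G + 48*F
sqrt(-20*(-1 + 87) + g(69, v)) = sqrt(-20*(-1 + 87) + (-142*69 + 48*(I*sqrt(123)))) = sqrt(-20*86 + (-9798 + 48*I*sqrt(123))) = sqrt(-1720 + (-9798 + 48*I*sqrt(123))) = sqrt(-11518 + 48*I*sqrt(123))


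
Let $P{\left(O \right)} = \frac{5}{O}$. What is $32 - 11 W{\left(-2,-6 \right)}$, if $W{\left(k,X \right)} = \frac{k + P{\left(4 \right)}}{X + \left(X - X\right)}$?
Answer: $\frac{245}{8} \approx 30.625$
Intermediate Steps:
$W{\left(k,X \right)} = \frac{\frac{5}{4} + k}{X}$ ($W{\left(k,X \right)} = \frac{k + \frac{5}{4}}{X + \left(X - X\right)} = \frac{k + 5 \cdot \frac{1}{4}}{X + 0} = \frac{k + \frac{5}{4}}{X} = \frac{\frac{5}{4} + k}{X}$)
$32 - 11 W{\left(-2,-6 \right)} = 32 - 11 \frac{\frac{5}{4} - 2}{-6} = 32 - 11 \left(\left(- \frac{1}{6}\right) \left(- \frac{3}{4}\right)\right) = 32 - \frac{11}{8} = \frac{245}{8}$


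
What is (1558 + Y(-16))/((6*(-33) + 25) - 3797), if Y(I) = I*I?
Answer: -907/1985 ≈ -0.45693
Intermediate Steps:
Y(I) = I²
(1558 + Y(-16))/((6*(-33) + 25) - 3797) = (1558 + (-16)²)/((6*(-33) + 25) - 3797) = (1558 + 256)/((-198 + 25) - 3797) = 1814/(-173 - 3797) = 1814/(-3970) = 1814*(-1/3970) = -907/1985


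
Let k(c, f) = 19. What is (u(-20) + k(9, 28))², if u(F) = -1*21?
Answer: 4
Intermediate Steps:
u(F) = -21
(u(-20) + k(9, 28))² = (-21 + 19)² = (-2)² = 4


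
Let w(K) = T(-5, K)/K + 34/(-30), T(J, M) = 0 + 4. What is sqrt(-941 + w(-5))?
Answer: 8*I*sqrt(3315)/15 ≈ 30.707*I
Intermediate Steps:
T(J, M) = 4
w(K) = -17/15 + 4/K (w(K) = 4/K + 34/(-30) = 4/K + 34*(-1/30) = 4/K - 17/15 = -17/15 + 4/K)
sqrt(-941 + w(-5)) = sqrt(-941 + (-17/15 + 4/(-5))) = sqrt(-941 + (-17/15 + 4*(-1/5))) = sqrt(-941 + (-17/15 - 4/5)) = sqrt(-941 - 29/15) = sqrt(-14144/15) = 8*I*sqrt(3315)/15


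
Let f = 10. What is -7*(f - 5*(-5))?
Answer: -245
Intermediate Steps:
-7*(f - 5*(-5)) = -7*(10 - 5*(-5)) = -7*(10 + 25) = -7*35 = -245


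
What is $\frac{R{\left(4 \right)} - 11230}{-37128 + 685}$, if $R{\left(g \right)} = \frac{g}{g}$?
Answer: $\frac{11229}{36443} \approx 0.30813$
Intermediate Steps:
$R{\left(g \right)} = 1$
$\frac{R{\left(4 \right)} - 11230}{-37128 + 685} = \frac{1 - 11230}{-37128 + 685} = - \frac{11229}{-36443} = \left(-11229\right) \left(- \frac{1}{36443}\right) = \frac{11229}{36443}$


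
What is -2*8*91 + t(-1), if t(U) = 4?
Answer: -1452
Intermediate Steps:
-2*8*91 + t(-1) = -2*8*91 + 4 = -16*91 + 4 = -1456 + 4 = -1452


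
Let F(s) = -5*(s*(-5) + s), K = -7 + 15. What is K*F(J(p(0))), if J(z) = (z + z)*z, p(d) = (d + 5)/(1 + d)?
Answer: 8000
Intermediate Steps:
p(d) = (5 + d)/(1 + d)
J(z) = 2*z² (J(z) = (2*z)*z = 2*z²)
K = 8
F(s) = 20*s (F(s) = -5*(-5*s + s) = -(-20)*s = 20*s)
K*F(J(p(0))) = 8*(20*(2*((5 + 0)/(1 + 0))²)) = 8*(20*(2*(5/1)²)) = 8*(20*(2*(1*5)²)) = 8*(20*(2*5²)) = 8*(20*(2*25)) = 8*(20*50) = 8*1000 = 8000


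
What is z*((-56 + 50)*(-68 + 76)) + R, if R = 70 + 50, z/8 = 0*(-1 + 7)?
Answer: 120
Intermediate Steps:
z = 0 (z = 8*(0*(-1 + 7)) = 8*(0*6) = 8*0 = 0)
R = 120
z*((-56 + 50)*(-68 + 76)) + R = 0*((-56 + 50)*(-68 + 76)) + 120 = 0*(-6*8) + 120 = 0*(-48) + 120 = 0 + 120 = 120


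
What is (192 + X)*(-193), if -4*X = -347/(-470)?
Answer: -69598309/1880 ≈ -37020.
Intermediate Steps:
X = -347/1880 (X = -(-347)/(4*(-470)) = -(-347)*(-1)/(4*470) = -¼*347/470 = -347/1880 ≈ -0.18457)
(192 + X)*(-193) = (192 - 347/1880)*(-193) = (360613/1880)*(-193) = -69598309/1880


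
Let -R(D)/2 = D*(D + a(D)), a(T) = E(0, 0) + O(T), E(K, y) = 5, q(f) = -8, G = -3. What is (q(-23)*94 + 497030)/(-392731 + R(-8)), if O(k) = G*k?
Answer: -496278/392395 ≈ -1.2647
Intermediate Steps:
O(k) = -3*k
a(T) = 5 - 3*T
R(D) = -2*D*(5 - 2*D) (R(D) = -2*D*(D + (5 - 3*D)) = -2*D*(5 - 2*D))
(q(-23)*94 + 497030)/(-392731 + R(-8)) = (-8*94 + 497030)/(-392731 + 2*(-8)*(-5 + 2*(-8))) = (-752 + 497030)/(-392731 + 2*(-8)*(-5 - 16)) = 496278/(-392731 + 2*(-8)*(-21)) = 496278/(-392731 + 336) = 496278/(-392395) = 496278*(-1/392395) = -496278/392395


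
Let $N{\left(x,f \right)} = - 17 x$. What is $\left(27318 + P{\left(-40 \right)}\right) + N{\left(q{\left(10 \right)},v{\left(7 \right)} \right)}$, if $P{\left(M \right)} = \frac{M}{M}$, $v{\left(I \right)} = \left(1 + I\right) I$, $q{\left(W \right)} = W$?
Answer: $27149$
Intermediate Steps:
$v{\left(I \right)} = I \left(1 + I\right)$
$P{\left(M \right)} = 1$
$\left(27318 + P{\left(-40 \right)}\right) + N{\left(q{\left(10 \right)},v{\left(7 \right)} \right)} = \left(27318 + 1\right) - 170 = 27319 - 170 = 27149$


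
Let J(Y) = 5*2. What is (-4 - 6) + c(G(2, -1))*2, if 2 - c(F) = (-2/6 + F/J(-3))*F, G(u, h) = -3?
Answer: -49/5 ≈ -9.8000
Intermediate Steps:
J(Y) = 10
c(F) = 2 - F*(-1/3 + F/10) (c(F) = 2 - (-2/6 + F/10)*F = 2 - (-2*1/6 + F*(1/10))*F = 2 - (-1/3 + F/10)*F = 2 - F*(-1/3 + F/10))
(-4 - 6) + c(G(2, -1))*2 = (-4 - 6) + (2 - 1/10*(-3)**2 + (1/3)*(-3))*2 = -10 + (2 - 1/10*9 - 1)*2 = -10 + (2 - 9/10 - 1)*2 = -10 + (1/10)*2 = -10 + 1/5 = -49/5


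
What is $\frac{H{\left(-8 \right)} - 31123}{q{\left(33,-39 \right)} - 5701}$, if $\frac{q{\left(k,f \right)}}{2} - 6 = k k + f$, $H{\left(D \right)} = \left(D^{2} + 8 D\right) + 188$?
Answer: $\frac{30935}{3589} \approx 8.6194$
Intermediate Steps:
$H{\left(D \right)} = 188 + D^{2} + 8 D$
$q{\left(k,f \right)} = 12 + 2 f + 2 k^{2}$ ($q{\left(k,f \right)} = 12 + 2 \left(k k + f\right) = 12 + 2 \left(k^{2} + f\right) = 12 + 2 \left(f + k^{2}\right) = 12 + \left(2 f + 2 k^{2}\right) = 12 + 2 f + 2 k^{2}$)
$\frac{H{\left(-8 \right)} - 31123}{q{\left(33,-39 \right)} - 5701} = \frac{\left(188 + \left(-8\right)^{2} + 8 \left(-8\right)\right) - 31123}{\left(12 + 2 \left(-39\right) + 2 \cdot 33^{2}\right) - 5701} = \frac{\left(188 + 64 - 64\right) - 31123}{\left(12 - 78 + 2 \cdot 1089\right) - 5701} = \frac{188 - 31123}{\left(12 - 78 + 2178\right) - 5701} = - \frac{30935}{2112 - 5701} = - \frac{30935}{-3589} = \left(-30935\right) \left(- \frac{1}{3589}\right) = \frac{30935}{3589}$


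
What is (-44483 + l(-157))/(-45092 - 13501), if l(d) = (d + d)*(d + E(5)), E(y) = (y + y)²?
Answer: 26585/58593 ≈ 0.45372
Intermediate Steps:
E(y) = 4*y² (E(y) = (2*y)² = 4*y²)
l(d) = 2*d*(100 + d) (l(d) = (d + d)*(d + 4*5²) = (2*d)*(d + 4*25) = (2*d)*(d + 100) = (2*d)*(100 + d) = 2*d*(100 + d))
(-44483 + l(-157))/(-45092 - 13501) = (-44483 + 2*(-157)*(100 - 157))/(-45092 - 13501) = (-44483 + 2*(-157)*(-57))/(-58593) = (-44483 + 17898)*(-1/58593) = -26585*(-1/58593) = 26585/58593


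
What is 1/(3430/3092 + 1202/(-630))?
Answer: -486990/388921 ≈ -1.2522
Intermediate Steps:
1/(3430/3092 + 1202/(-630)) = 1/(3430*(1/3092) + 1202*(-1/630)) = 1/(1715/1546 - 601/315) = 1/(-388921/486990) = -486990/388921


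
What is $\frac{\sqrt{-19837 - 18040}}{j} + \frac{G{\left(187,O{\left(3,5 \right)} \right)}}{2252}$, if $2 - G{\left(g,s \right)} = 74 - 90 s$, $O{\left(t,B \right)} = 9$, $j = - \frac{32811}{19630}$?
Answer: $\frac{369}{1126} - \frac{137410 i \sqrt{773}}{32811} \approx 0.32771 - 116.44 i$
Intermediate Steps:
$j = - \frac{32811}{19630}$ ($j = \left(-32811\right) \frac{1}{19630} = - \frac{32811}{19630} \approx -1.6715$)
$G{\left(g,s \right)} = -72 + 90 s$ ($G{\left(g,s \right)} = 2 - \left(74 - 90 s\right) = 2 + \left(-74 + 90 s\right) = -72 + 90 s$)
$\frac{\sqrt{-19837 - 18040}}{j} + \frac{G{\left(187,O{\left(3,5 \right)} \right)}}{2252} = \frac{\sqrt{-19837 - 18040}}{- \frac{32811}{19630}} + \frac{-72 + 90 \cdot 9}{2252} = \sqrt{-37877} \left(- \frac{19630}{32811}\right) + \left(-72 + 810\right) \frac{1}{2252} = 7 i \sqrt{773} \left(- \frac{19630}{32811}\right) + 738 \cdot \frac{1}{2252} = - \frac{137410 i \sqrt{773}}{32811} + \frac{369}{1126} = \frac{369}{1126} - \frac{137410 i \sqrt{773}}{32811}$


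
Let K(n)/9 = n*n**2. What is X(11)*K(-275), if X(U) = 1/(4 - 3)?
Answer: -187171875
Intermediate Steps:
X(U) = 1 (X(U) = 1/1 = 1)
K(n) = 9*n**3 (K(n) = 9*(n*n**2) = 9*n**3)
X(11)*K(-275) = 1*(9*(-275)**3) = 1*(9*(-20796875)) = 1*(-187171875) = -187171875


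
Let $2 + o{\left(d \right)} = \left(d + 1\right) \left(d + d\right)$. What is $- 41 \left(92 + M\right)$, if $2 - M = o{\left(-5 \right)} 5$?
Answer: $3936$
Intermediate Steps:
$o{\left(d \right)} = -2 + 2 d \left(1 + d\right)$ ($o{\left(d \right)} = -2 + \left(d + 1\right) \left(d + d\right) = -2 + \left(1 + d\right) 2 d = -2 + 2 d \left(1 + d\right)$)
$M = -188$ ($M = 2 - \left(-2 + 2 \left(-5\right) + 2 \left(-5\right)^{2}\right) 5 = 2 - \left(-2 - 10 + 2 \cdot 25\right) 5 = 2 - \left(-2 - 10 + 50\right) 5 = 2 - 38 \cdot 5 = 2 - 190 = -188$)
$- 41 \left(92 + M\right) = - 41 \left(92 - 188\right) = \left(-41\right) \left(-96\right) = 3936$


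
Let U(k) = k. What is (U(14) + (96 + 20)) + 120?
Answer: 250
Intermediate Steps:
(U(14) + (96 + 20)) + 120 = (14 + (96 + 20)) + 120 = (14 + 116) + 120 = 130 + 120 = 250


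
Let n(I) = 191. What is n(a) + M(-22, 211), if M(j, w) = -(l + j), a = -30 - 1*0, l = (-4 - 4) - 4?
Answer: 225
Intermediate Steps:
l = -12 (l = -8 - 4 = -12)
a = -30 (a = -30 + 0 = -30)
M(j, w) = 12 - j (M(j, w) = -(-12 + j) = 12 - j)
n(a) + M(-22, 211) = 191 + (12 - 1*(-22)) = 191 + (12 + 22) = 191 + 34 = 225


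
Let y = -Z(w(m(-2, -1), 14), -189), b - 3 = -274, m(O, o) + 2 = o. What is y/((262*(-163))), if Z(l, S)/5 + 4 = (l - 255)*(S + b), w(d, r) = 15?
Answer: 275990/21353 ≈ 12.925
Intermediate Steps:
m(O, o) = -2 + o
b = -271 (b = 3 - 274 = -271)
Z(l, S) = -20 + 5*(-271 + S)*(-255 + l) (Z(l, S) = -20 + 5*((l - 255)*(S - 271)) = -20 + 5*((-255 + l)*(-271 + S)) = -20 + 5*((-271 + S)*(-255 + l)) = -20 + 5*(-271 + S)*(-255 + l))
y = -551980 (y = -(345505 - 1355*15 - 1275*(-189) + 5*(-189)*15) = -(345505 - 20325 + 240975 - 14175) = -1*551980 = -551980)
y/((262*(-163))) = -551980/(262*(-163)) = -551980/(-42706) = -551980*(-1/42706) = 275990/21353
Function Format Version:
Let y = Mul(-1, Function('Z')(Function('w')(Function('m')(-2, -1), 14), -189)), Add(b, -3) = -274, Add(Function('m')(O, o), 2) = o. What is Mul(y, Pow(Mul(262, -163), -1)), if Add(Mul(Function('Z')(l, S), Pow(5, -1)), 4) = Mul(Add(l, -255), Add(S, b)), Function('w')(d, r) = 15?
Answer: Rational(275990, 21353) ≈ 12.925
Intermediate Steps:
Function('m')(O, o) = Add(-2, o)
b = -271 (b = Add(3, -274) = -271)
Function('Z')(l, S) = Add(-20, Mul(5, Add(-271, S), Add(-255, l))) (Function('Z')(l, S) = Add(-20, Mul(5, Mul(Add(l, -255), Add(S, -271)))) = Add(-20, Mul(5, Mul(Add(-255, l), Add(-271, S)))) = Add(-20, Mul(5, Mul(Add(-271, S), Add(-255, l)))) = Add(-20, Mul(5, Add(-271, S), Add(-255, l))))
y = -551980 (y = Mul(-1, Add(345505, Mul(-1355, 15), Mul(-1275, -189), Mul(5, -189, 15))) = Mul(-1, Add(345505, -20325, 240975, -14175)) = Mul(-1, 551980) = -551980)
Mul(y, Pow(Mul(262, -163), -1)) = Mul(-551980, Pow(Mul(262, -163), -1)) = Mul(-551980, Pow(-42706, -1)) = Mul(-551980, Rational(-1, 42706)) = Rational(275990, 21353)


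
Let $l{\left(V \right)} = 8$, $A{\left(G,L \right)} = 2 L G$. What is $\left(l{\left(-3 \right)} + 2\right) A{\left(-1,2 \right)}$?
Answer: $-40$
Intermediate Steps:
$A{\left(G,L \right)} = 2 G L$
$\left(l{\left(-3 \right)} + 2\right) A{\left(-1,2 \right)} = \left(8 + 2\right) 2 \left(-1\right) 2 = 10 \left(-4\right) = -40$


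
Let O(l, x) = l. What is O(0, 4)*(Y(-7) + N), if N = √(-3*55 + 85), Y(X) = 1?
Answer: 0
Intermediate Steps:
N = 4*I*√5 (N = √(-165 + 85) = √(-80) = 4*I*√5 ≈ 8.9443*I)
O(0, 4)*(Y(-7) + N) = 0*(1 + 4*I*√5) = 0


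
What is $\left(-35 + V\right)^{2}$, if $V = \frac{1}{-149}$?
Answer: $\frac{27206656}{22201} \approx 1225.5$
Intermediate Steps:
$V = - \frac{1}{149} \approx -0.0067114$
$\left(-35 + V\right)^{2} = \left(-35 - \frac{1}{149}\right)^{2} = \left(- \frac{5216}{149}\right)^{2} = \frac{27206656}{22201}$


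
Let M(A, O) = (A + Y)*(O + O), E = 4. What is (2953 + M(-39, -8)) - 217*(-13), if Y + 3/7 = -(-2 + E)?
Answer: 45058/7 ≈ 6436.9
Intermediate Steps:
Y = -17/7 (Y = -3/7 - (-2 + 4) = -3/7 - 1*2 = -3/7 - 2 = -17/7 ≈ -2.4286)
M(A, O) = 2*O*(-17/7 + A) (M(A, O) = (A - 17/7)*(O + O) = (-17/7 + A)*(2*O) = 2*O*(-17/7 + A))
(2953 + M(-39, -8)) - 217*(-13) = (2953 + (2/7)*(-8)*(-17 + 7*(-39))) - 217*(-13) = (2953 + (2/7)*(-8)*(-17 - 273)) + 2821 = (2953 + (2/7)*(-8)*(-290)) + 2821 = (2953 + 4640/7) + 2821 = 25311/7 + 2821 = 45058/7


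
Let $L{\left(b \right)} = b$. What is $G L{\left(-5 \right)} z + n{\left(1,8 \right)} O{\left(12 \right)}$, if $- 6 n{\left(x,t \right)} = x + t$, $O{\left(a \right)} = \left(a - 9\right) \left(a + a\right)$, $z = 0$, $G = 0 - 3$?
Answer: $-108$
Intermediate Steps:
$G = -3$
$O{\left(a \right)} = 2 a \left(-9 + a\right)$ ($O{\left(a \right)} = \left(-9 + a\right) 2 a = 2 a \left(-9 + a\right)$)
$n{\left(x,t \right)} = - \frac{t}{6} - \frac{x}{6}$ ($n{\left(x,t \right)} = - \frac{x + t}{6} = - \frac{t + x}{6} = - \frac{t}{6} - \frac{x}{6}$)
$G L{\left(-5 \right)} z + n{\left(1,8 \right)} O{\left(12 \right)} = \left(-3\right) \left(-5\right) 0 + \left(\left(- \frac{1}{6}\right) 8 - \frac{1}{6}\right) 2 \cdot 12 \left(-9 + 12\right) = 15 \cdot 0 + \left(- \frac{4}{3} - \frac{1}{6}\right) 2 \cdot 12 \cdot 3 = 0 - 108 = -108$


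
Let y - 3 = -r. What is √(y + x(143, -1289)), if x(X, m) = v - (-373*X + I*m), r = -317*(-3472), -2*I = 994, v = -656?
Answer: 3*I*√187619 ≈ 1299.5*I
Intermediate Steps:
I = -497 (I = -½*994 = -497)
r = 1100624
x(X, m) = -656 + 373*X + 497*m (x(X, m) = -656 - (-373*X - 497*m) = -656 - (-497*m - 373*X) = -656 + (373*X + 497*m) = -656 + 373*X + 497*m)
y = -1100621 (y = 3 - 1*1100624 = 3 - 1100624 = -1100621)
√(y + x(143, -1289)) = √(-1100621 + (-656 + 373*143 + 497*(-1289))) = √(-1100621 + (-656 + 53339 - 640633)) = √(-1100621 - 587950) = √(-1688571) = 3*I*√187619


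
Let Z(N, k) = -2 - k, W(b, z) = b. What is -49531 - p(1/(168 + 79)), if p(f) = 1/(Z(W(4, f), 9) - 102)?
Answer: -5597002/113 ≈ -49531.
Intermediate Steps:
p(f) = -1/113 (p(f) = 1/((-2 - 1*9) - 102) = 1/((-2 - 9) - 102) = 1/(-11 - 102) = 1/(-113) = -1/113)
-49531 - p(1/(168 + 79)) = -49531 - 1*(-1/113) = -49531 + 1/113 = -5597002/113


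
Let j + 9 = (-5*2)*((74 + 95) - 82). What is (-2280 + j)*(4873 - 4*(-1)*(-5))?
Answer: -15330627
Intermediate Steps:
j = -879 (j = -9 + (-5*2)*((74 + 95) - 82) = -9 - 10*(169 - 82) = -9 - 10*87 = -9 - 870 = -879)
(-2280 + j)*(4873 - 4*(-1)*(-5)) = (-2280 - 879)*(4873 - 4*(-1)*(-5)) = -3159*(4873 + 4*(-5)) = -3159*(4873 - 20) = -3159*4853 = -15330627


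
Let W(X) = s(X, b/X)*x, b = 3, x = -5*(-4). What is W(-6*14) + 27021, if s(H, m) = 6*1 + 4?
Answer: 27221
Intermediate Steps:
x = 20
s(H, m) = 10 (s(H, m) = 6 + 4 = 10)
W(X) = 200 (W(X) = 10*20 = 200)
W(-6*14) + 27021 = 200 + 27021 = 27221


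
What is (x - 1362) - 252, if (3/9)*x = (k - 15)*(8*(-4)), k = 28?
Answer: -2862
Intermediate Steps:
x = -1248 (x = 3*((28 - 15)*(8*(-4))) = 3*(13*(-32)) = 3*(-416) = -1248)
(x - 1362) - 252 = (-1248 - 1362) - 252 = -2610 - 252 = -2862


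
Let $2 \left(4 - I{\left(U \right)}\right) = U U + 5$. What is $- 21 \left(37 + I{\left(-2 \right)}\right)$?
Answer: $- \frac{1533}{2} \approx -766.5$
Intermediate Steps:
$I{\left(U \right)} = \frac{3}{2} - \frac{U^{2}}{2}$ ($I{\left(U \right)} = 4 - \frac{U U + 5}{2} = 4 - \frac{U^{2} + 5}{2} = 4 - \frac{5 + U^{2}}{2} = 4 - \left(\frac{5}{2} + \frac{U^{2}}{2}\right) = \frac{3}{2} - \frac{U^{2}}{2}$)
$- 21 \left(37 + I{\left(-2 \right)}\right) = - 21 \left(37 + \left(\frac{3}{2} - \frac{\left(-2\right)^{2}}{2}\right)\right) = - 21 \left(37 + \left(\frac{3}{2} - 2\right)\right) = - 21 \left(37 - \frac{1}{2}\right) = \left(-21\right) \frac{73}{2} = - \frac{1533}{2}$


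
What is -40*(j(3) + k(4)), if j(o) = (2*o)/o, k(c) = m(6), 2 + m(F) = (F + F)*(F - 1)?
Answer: -2400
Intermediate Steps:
m(F) = -2 + 2*F*(-1 + F) (m(F) = -2 + (F + F)*(F - 1) = -2 + (2*F)*(-1 + F) = -2 + 2*F*(-1 + F))
k(c) = 58 (k(c) = -2 - 2*6 + 2*6² = -2 - 12 + 2*36 = -2 - 12 + 72 = 58)
j(o) = 2
-40*(j(3) + k(4)) = -40*(2 + 58) = -40*60 = -2400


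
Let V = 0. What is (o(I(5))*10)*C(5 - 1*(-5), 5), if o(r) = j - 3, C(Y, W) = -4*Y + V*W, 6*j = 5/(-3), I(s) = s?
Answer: 11800/9 ≈ 1311.1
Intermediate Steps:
j = -5/18 (j = (5/(-3))/6 = (5*(-⅓))/6 = (⅙)*(-5/3) = -5/18 ≈ -0.27778)
C(Y, W) = -4*Y (C(Y, W) = -4*Y + 0*W = -4*Y + 0 = -4*Y)
o(r) = -59/18 (o(r) = -5/18 - 3 = -59/18)
(o(I(5))*10)*C(5 - 1*(-5), 5) = (-59/18*10)*(-4*(5 - 1*(-5))) = -(-1180)*(5 + 5)/9 = -(-1180)*10/9 = -295/9*(-40) = 11800/9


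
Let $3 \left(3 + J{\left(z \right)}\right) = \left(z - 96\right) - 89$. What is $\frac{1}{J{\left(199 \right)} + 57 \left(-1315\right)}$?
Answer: $- \frac{3}{224860} \approx -1.3342 \cdot 10^{-5}$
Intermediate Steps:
$J{\left(z \right)} = - \frac{194}{3} + \frac{z}{3}$ ($J{\left(z \right)} = -3 + \frac{\left(z - 96\right) - 89}{3} = -3 + \frac{\left(-96 + z\right) - 89}{3} = -3 + \frac{-185 + z}{3} = -3 + \left(- \frac{185}{3} + \frac{z}{3}\right) = - \frac{194}{3} + \frac{z}{3}$)
$\frac{1}{J{\left(199 \right)} + 57 \left(-1315\right)} = \frac{1}{\left(- \frac{194}{3} + \frac{1}{3} \cdot 199\right) + 57 \left(-1315\right)} = \frac{1}{\left(- \frac{194}{3} + \frac{199}{3}\right) - 74955} = \frac{1}{\frac{5}{3} - 74955} = \frac{1}{- \frac{224860}{3}} = - \frac{3}{224860}$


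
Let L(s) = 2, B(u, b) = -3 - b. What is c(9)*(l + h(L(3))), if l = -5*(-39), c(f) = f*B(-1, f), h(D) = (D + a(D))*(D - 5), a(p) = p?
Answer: -19764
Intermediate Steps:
h(D) = 2*D*(-5 + D) (h(D) = (D + D)*(D - 5) = (2*D)*(-5 + D) = 2*D*(-5 + D))
c(f) = f*(-3 - f)
l = 195
c(9)*(l + h(L(3))) = (-1*9*(3 + 9))*(195 + 2*2*(-5 + 2)) = (-1*9*12)*(195 + 2*2*(-3)) = -108*(195 - 12) = -108*183 = -19764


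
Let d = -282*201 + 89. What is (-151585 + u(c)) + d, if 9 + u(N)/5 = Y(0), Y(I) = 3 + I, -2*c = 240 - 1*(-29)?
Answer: -208208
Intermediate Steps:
c = -269/2 (c = -(240 - 1*(-29))/2 = -(240 + 29)/2 = -½*269 = -269/2 ≈ -134.50)
d = -56593 (d = -56682 + 89 = -56593)
u(N) = -30 (u(N) = -45 + 5*(3 + 0) = -45 + 5*3 = -45 + 15 = -30)
(-151585 + u(c)) + d = (-151585 - 30) - 56593 = -151615 - 56593 = -208208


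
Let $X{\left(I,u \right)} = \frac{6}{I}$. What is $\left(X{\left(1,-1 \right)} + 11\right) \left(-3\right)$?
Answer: $-51$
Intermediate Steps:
$\left(X{\left(1,-1 \right)} + 11\right) \left(-3\right) = \left(\frac{6}{1} + 11\right) \left(-3\right) = \left(6 \cdot 1 + 11\right) \left(-3\right) = \left(6 + 11\right) \left(-3\right) = 17 \left(-3\right) = -51$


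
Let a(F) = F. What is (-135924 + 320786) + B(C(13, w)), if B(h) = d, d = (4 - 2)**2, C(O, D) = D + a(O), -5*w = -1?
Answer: 184866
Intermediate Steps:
w = 1/5 (w = -1/5*(-1) = 1/5 ≈ 0.20000)
C(O, D) = D + O
d = 4 (d = 2**2 = 4)
B(h) = 4
(-135924 + 320786) + B(C(13, w)) = (-135924 + 320786) + 4 = 184862 + 4 = 184866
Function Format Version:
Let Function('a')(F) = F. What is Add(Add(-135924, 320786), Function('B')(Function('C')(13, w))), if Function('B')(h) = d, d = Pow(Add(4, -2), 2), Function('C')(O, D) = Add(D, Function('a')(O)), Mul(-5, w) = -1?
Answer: 184866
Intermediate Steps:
w = Rational(1, 5) (w = Mul(Rational(-1, 5), -1) = Rational(1, 5) ≈ 0.20000)
Function('C')(O, D) = Add(D, O)
d = 4 (d = Pow(2, 2) = 4)
Function('B')(h) = 4
Add(Add(-135924, 320786), Function('B')(Function('C')(13, w))) = Add(Add(-135924, 320786), 4) = Add(184862, 4) = 184866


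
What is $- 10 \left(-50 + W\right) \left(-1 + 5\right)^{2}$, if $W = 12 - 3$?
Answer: $6560$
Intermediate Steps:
$W = 9$ ($W = 12 - 3 = 9$)
$- 10 \left(-50 + W\right) \left(-1 + 5\right)^{2} = - 10 \left(-50 + 9\right) \left(-1 + 5\right)^{2} = \left(-10\right) \left(-41\right) 4^{2} = 410 \cdot 16 = 6560$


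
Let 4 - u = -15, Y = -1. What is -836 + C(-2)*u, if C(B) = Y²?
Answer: -817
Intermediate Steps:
u = 19 (u = 4 - 1*(-15) = 4 + 15 = 19)
C(B) = 1 (C(B) = (-1)² = 1)
-836 + C(-2)*u = -836 + 1*19 = -836 + 19 = -817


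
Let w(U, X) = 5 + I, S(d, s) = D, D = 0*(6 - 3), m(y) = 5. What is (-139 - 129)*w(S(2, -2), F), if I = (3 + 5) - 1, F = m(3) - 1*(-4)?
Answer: -3216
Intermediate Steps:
F = 9 (F = 5 - 1*(-4) = 5 + 4 = 9)
I = 7 (I = 8 - 1 = 7)
D = 0 (D = 0*3 = 0)
S(d, s) = 0
w(U, X) = 12 (w(U, X) = 5 + 7 = 12)
(-139 - 129)*w(S(2, -2), F) = (-139 - 129)*12 = -268*12 = -3216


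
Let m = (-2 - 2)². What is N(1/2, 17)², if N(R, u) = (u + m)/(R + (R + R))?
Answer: 484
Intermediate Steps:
m = 16 (m = (-4)² = 16)
N(R, u) = (16 + u)/(3*R) (N(R, u) = (u + 16)/(R + (R + R)) = (16 + u)/(R + 2*R) = (16 + u)/((3*R)) = (16 + u)*(1/(3*R)) = (16 + u)/(3*R))
N(1/2, 17)² = ((16 + 17)/(3*(1/2)))² = ((⅓)*33/(½))² = ((⅓)*2*33)² = 22² = 484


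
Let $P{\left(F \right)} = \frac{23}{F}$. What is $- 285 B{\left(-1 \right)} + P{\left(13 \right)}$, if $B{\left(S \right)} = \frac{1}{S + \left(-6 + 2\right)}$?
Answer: $\frac{764}{13} \approx 58.769$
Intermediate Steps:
$B{\left(S \right)} = \frac{1}{-4 + S}$ ($B{\left(S \right)} = \frac{1}{S - 4} = \frac{1}{-4 + S}$)
$- 285 B{\left(-1 \right)} + P{\left(13 \right)} = - \frac{285}{-4 - 1} + \frac{23}{13} = - \frac{285}{-5} + 23 \cdot \frac{1}{13} = \left(-285\right) \left(- \frac{1}{5}\right) + \frac{23}{13} = 57 + \frac{23}{13} = \frac{764}{13}$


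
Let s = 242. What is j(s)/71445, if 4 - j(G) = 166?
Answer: -54/23815 ≈ -0.0022675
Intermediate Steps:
j(G) = -162 (j(G) = 4 - 1*166 = 4 - 166 = -162)
j(s)/71445 = -162/71445 = -162*1/71445 = -54/23815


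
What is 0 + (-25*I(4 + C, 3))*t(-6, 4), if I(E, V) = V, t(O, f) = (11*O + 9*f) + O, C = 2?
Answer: 2700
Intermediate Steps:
t(O, f) = 9*f + 12*O (t(O, f) = (9*f + 11*O) + O = 9*f + 12*O)
0 + (-25*I(4 + C, 3))*t(-6, 4) = 0 + (-25*3)*(9*4 + 12*(-6)) = 0 - 75*(36 - 72) = 0 - 75*(-36) = 0 + 2700 = 2700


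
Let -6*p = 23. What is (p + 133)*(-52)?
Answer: -20150/3 ≈ -6716.7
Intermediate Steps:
p = -23/6 (p = -⅙*23 = -23/6 ≈ -3.8333)
(p + 133)*(-52) = (-23/6 + 133)*(-52) = (775/6)*(-52) = -20150/3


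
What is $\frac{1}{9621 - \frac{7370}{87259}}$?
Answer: $\frac{87259}{839511469} \approx 0.00010394$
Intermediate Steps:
$\frac{1}{9621 - \frac{7370}{87259}} = \frac{1}{\frac{839511469}{87259}} = \frac{87259}{839511469}$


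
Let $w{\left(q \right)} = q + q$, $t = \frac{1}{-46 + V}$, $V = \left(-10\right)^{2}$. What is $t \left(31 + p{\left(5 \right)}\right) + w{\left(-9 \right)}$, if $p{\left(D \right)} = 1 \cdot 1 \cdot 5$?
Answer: $- \frac{52}{3} \approx -17.333$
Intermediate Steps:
$V = 100$
$t = \frac{1}{54}$ ($t = \frac{1}{-46 + 100} = \frac{1}{54} \approx 0.018519$)
$p{\left(D \right)} = 5$ ($p{\left(D \right)} = 1 \cdot 5 = 5$)
$w{\left(q \right)} = 2 q$
$t \left(31 + p{\left(5 \right)}\right) + w{\left(-9 \right)} = \frac{31 + 5}{54} + 2 \left(-9\right) = \frac{1}{54} \cdot 36 - 18 = \frac{2}{3} - 18 = - \frac{52}{3}$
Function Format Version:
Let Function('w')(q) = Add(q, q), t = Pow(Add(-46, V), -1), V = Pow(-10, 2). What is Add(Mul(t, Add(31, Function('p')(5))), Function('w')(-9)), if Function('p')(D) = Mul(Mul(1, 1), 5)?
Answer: Rational(-52, 3) ≈ -17.333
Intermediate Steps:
V = 100
t = Rational(1, 54) (t = Pow(Add(-46, 100), -1) = Pow(54, -1) = Rational(1, 54) ≈ 0.018519)
Function('p')(D) = 5 (Function('p')(D) = Mul(1, 5) = 5)
Function('w')(q) = Mul(2, q)
Add(Mul(t, Add(31, Function('p')(5))), Function('w')(-9)) = Add(Mul(Rational(1, 54), Add(31, 5)), Mul(2, -9)) = Add(Mul(Rational(1, 54), 36), -18) = Add(Rational(2, 3), -18) = Rational(-52, 3)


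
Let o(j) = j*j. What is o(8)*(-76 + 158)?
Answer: 5248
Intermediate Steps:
o(j) = j²
o(8)*(-76 + 158) = 8²*(-76 + 158) = 64*82 = 5248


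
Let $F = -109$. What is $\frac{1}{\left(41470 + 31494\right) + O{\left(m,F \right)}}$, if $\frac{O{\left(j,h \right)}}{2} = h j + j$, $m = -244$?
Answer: $\frac{1}{125668} \approx 7.9575 \cdot 10^{-6}$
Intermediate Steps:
$O{\left(j,h \right)} = 2 j + 2 h j$ ($O{\left(j,h \right)} = 2 \left(h j + j\right) = 2 \left(j + h j\right) = 2 j + 2 h j$)
$\frac{1}{\left(41470 + 31494\right) + O{\left(m,F \right)}} = \frac{1}{\left(41470 + 31494\right) + 2 \left(-244\right) \left(1 - 109\right)} = \frac{1}{72964 + 2 \left(-244\right) \left(-108\right)} = \frac{1}{72964 + 52704} = \frac{1}{125668}$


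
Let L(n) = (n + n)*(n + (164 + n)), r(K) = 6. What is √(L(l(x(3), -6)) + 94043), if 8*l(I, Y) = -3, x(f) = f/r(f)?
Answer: √1502729/4 ≈ 306.46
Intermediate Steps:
x(f) = f/6
l(I, Y) = -3/8 (l(I, Y) = (⅛)*(-3) = -3/8)
L(n) = 2*n*(164 + 2*n) (L(n) = (2*n)*(164 + 2*n) = 2*n*(164 + 2*n))
√(L(l(x(3), -6)) + 94043) = √(4*(-3/8)*(82 - 3/8) + 94043) = √(4*(-3/8)*(653/8) + 94043) = √(-1959/16 + 94043) = √(1502729/16) = √1502729/4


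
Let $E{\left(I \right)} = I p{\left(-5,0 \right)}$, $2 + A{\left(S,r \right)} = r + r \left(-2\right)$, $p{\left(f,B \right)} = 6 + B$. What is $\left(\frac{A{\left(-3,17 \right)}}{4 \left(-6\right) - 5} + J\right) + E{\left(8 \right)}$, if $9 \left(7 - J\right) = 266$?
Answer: $\frac{6812}{261} \approx 26.1$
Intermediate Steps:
$J = - \frac{203}{9}$ ($J = 7 - \frac{266}{9} = - \frac{203}{9} \approx -22.556$)
$A{\left(S,r \right)} = -2 - r$ ($A{\left(S,r \right)} = -2 + \left(r + r \left(-2\right)\right) = -2 + \left(r - 2 r\right) = -2 - r$)
$E{\left(I \right)} = 6 I$ ($E{\left(I \right)} = I \left(6 + 0\right) = I 6 = 6 I$)
$\left(\frac{A{\left(-3,17 \right)}}{4 \left(-6\right) - 5} + J\right) + E{\left(8 \right)} = \left(\frac{-2 - 17}{4 \left(-6\right) - 5} - \frac{203}{9}\right) + 6 \cdot 8 = \left(\frac{-2 - 17}{-24 - 5} - \frac{203}{9}\right) + 48 = \left(- \frac{19}{-29} - \frac{203}{9}\right) + 48 = \left(\left(-19\right) \left(- \frac{1}{29}\right) - \frac{203}{9}\right) + 48 = \left(\frac{19}{29} - \frac{203}{9}\right) + 48 = - \frac{5716}{261} + 48 = \frac{6812}{261}$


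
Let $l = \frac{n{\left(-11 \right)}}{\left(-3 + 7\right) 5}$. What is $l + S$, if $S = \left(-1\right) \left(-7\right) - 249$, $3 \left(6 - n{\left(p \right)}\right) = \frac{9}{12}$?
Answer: $- \frac{19337}{80} \approx -241.71$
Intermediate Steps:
$n{\left(p \right)} = \frac{23}{4}$ ($n{\left(p \right)} = 6 - \frac{9 \cdot \frac{1}{12}}{3} = 6 - \frac{1}{4} = \frac{23}{4}$)
$S = -242$ ($S = 7 - 249 = -242$)
$l = \frac{23}{80}$ ($l = \frac{23}{4 \left(-3 + 7\right) 5} = \frac{23}{4 \cdot 4 \cdot 5} = \frac{23}{4 \cdot 20} = \frac{23}{4} \cdot \frac{1}{20} = \frac{23}{80} \approx 0.2875$)
$l + S = \frac{23}{80} - 242 = - \frac{19337}{80}$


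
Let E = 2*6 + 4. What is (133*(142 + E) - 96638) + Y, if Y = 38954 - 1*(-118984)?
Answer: 82314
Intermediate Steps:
Y = 157938 (Y = 38954 + 118984 = 157938)
E = 16 (E = 12 + 4 = 16)
(133*(142 + E) - 96638) + Y = (133*(142 + 16) - 96638) + 157938 = (133*158 - 96638) + 157938 = (21014 - 96638) + 157938 = -75624 + 157938 = 82314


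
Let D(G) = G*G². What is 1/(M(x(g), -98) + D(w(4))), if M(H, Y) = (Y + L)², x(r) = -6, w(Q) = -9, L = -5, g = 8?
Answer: 1/9880 ≈ 0.00010121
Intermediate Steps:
M(H, Y) = (-5 + Y)² (M(H, Y) = (Y - 5)² = (-5 + Y)²)
D(G) = G³
1/(M(x(g), -98) + D(w(4))) = 1/((-5 - 98)² + (-9)³) = 1/((-103)² - 729) = 1/(10609 - 729) = 1/9880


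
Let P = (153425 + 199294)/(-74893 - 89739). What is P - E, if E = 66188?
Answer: -10897015535/164632 ≈ -66190.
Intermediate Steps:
P = -352719/164632 (P = 352719/(-164632) = 352719*(-1/164632) = -352719/164632 ≈ -2.1425)
P - E = -352719/164632 - 1*66188 = -352719/164632 - 66188 = -10897015535/164632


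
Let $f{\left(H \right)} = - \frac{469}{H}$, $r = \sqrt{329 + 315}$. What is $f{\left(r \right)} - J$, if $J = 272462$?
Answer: $-272462 - \frac{67 \sqrt{161}}{46} \approx -2.7248 \cdot 10^{5}$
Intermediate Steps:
$r = 2 \sqrt{161}$ ($r = \sqrt{644} = 2 \sqrt{161} \approx 25.377$)
$f{\left(r \right)} - J = - \frac{469}{2 \sqrt{161}} - 272462 = - 469 \frac{\sqrt{161}}{322} - 272462 = - \frac{67 \sqrt{161}}{46} - 272462 = -272462 - \frac{67 \sqrt{161}}{46}$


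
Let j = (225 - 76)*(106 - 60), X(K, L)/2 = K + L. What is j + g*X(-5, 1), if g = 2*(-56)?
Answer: 7750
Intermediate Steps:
X(K, L) = 2*K + 2*L (X(K, L) = 2*(K + L) = 2*K + 2*L)
j = 6854 (j = 149*46 = 6854)
g = -112
j + g*X(-5, 1) = 6854 - 112*(2*(-5) + 2*1) = 6854 - 112*(-10 + 2) = 6854 - 112*(-8) = 6854 + 896 = 7750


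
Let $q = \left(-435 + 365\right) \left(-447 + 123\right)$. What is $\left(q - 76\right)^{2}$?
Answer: $510940816$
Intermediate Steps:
$q = 22680$ ($q = \left(-70\right) \left(-324\right) = 22680$)
$\left(q - 76\right)^{2} = \left(22680 - 76\right)^{2} = 22604^{2} = 510940816$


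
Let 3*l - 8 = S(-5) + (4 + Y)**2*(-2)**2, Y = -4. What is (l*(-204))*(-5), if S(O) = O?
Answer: 1020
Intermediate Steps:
l = 1 (l = 8/3 + (-5 + (4 - 4)**2*(-2)**2)/3 = 8/3 + (-5 + 0**2*4)/3 = 8/3 + (-5 + 0*4)/3 = 8/3 + (-5 + 0)/3 = 8/3 + (1/3)*(-5) = 8/3 - 5/3 = 1)
(l*(-204))*(-5) = (1*(-204))*(-5) = -204*(-5) = 1020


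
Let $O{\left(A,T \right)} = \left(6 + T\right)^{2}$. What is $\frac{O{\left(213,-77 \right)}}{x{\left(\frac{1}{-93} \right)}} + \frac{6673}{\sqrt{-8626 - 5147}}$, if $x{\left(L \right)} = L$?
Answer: $-468813 - \frac{6673 i \sqrt{13773}}{13773} \approx -4.6881 \cdot 10^{5} - 56.86 i$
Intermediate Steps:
$\frac{O{\left(213,-77 \right)}}{x{\left(\frac{1}{-93} \right)}} + \frac{6673}{\sqrt{-8626 - 5147}} = \frac{\left(6 - 77\right)^{2}}{\frac{1}{-93}} + \frac{6673}{\sqrt{-8626 - 5147}} = \frac{\left(-71\right)^{2}}{- \frac{1}{93}} + \frac{6673}{\sqrt{-13773}} = 5041 \left(-93\right) + \frac{6673}{i \sqrt{13773}} = -468813 + 6673 \left(- \frac{i \sqrt{13773}}{13773}\right) = -468813 - \frac{6673 i \sqrt{13773}}{13773}$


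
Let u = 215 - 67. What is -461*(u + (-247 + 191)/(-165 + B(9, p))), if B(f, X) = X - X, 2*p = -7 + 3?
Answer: -11283436/165 ≈ -68385.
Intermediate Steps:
p = -2 (p = (-7 + 3)/2 = (1/2)*(-4) = -2)
u = 148
B(f, X) = 0
-461*(u + (-247 + 191)/(-165 + B(9, p))) = -461*(148 + (-247 + 191)/(-165 + 0)) = -461*(148 - 56/(-165)) = -461*(148 - 56*(-1/165)) = -461*(148 + 56/165) = -461*24476/165 = -11283436/165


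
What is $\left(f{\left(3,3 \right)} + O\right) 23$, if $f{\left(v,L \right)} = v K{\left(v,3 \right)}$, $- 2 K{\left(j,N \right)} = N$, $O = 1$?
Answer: $- \frac{161}{2} \approx -80.5$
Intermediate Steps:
$K{\left(j,N \right)} = - \frac{N}{2}$
$f{\left(v,L \right)} = - \frac{3 v}{2}$ ($f{\left(v,L \right)} = v \left(\left(- \frac{1}{2}\right) 3\right) = v \left(- \frac{3}{2}\right) = - \frac{3 v}{2}$)
$\left(f{\left(3,3 \right)} + O\right) 23 = \left(\left(- \frac{3}{2}\right) 3 + 1\right) 23 = \left(- \frac{9}{2} + 1\right) 23 = \left(- \frac{7}{2}\right) 23 = - \frac{161}{2}$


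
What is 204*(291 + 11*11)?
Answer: 84048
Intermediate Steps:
204*(291 + 11*11) = 204*(291 + 121) = 204*412 = 84048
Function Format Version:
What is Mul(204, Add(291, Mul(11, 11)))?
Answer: 84048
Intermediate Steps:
Mul(204, Add(291, Mul(11, 11))) = Mul(204, Add(291, 121)) = Mul(204, 412) = 84048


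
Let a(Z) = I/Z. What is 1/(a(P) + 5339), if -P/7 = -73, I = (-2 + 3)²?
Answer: 511/2728230 ≈ 0.00018730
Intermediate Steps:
I = 1 (I = 1² = 1)
P = 511 (P = -7*(-73) = 511)
a(Z) = 1/Z
1/(a(P) + 5339) = 1/(1/511 + 5339) = 1/(2728230/511) = 511/2728230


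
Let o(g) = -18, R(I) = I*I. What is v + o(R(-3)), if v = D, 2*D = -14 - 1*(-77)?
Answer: 27/2 ≈ 13.500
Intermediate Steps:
R(I) = I²
D = 63/2 (D = (-14 - 1*(-77))/2 = (-14 + 77)/2 = (½)*63 = 63/2 ≈ 31.500)
v = 63/2 ≈ 31.500
v + o(R(-3)) = 63/2 - 18 = 27/2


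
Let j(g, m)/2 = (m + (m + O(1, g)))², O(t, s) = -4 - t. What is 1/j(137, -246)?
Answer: 1/494018 ≈ 2.0242e-6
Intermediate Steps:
j(g, m) = 2*(-5 + 2*m)² (j(g, m) = 2*(m + (m + (-4 - 1*1)))² = 2*(m + (m + (-4 - 1)))² = 2*(m + (m - 5))² = 2*(m + (-5 + m))² = 2*(-5 + 2*m)²)
1/j(137, -246) = 1/(2*(-5 + 2*(-246))²) = 1/(2*(-5 - 492)²) = 1/(2*(-497)²) = 1/(2*247009) = 1/494018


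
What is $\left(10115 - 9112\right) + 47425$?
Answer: $48428$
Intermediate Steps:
$\left(10115 - 9112\right) + 47425 = 1003 + 47425 = 48428$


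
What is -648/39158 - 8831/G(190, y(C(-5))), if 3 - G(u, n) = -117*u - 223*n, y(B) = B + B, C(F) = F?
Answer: -179383121/391638737 ≈ -0.45803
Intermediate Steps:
y(B) = 2*B
G(u, n) = 3 + 117*u + 223*n (G(u, n) = 3 - (-117*u - 223*n) = 3 - (-223*n - 117*u) = 3 + (117*u + 223*n) = 3 + 117*u + 223*n)
-648/39158 - 8831/G(190, y(C(-5))) = -648/39158 - 8831/(3 + 117*190 + 223*(2*(-5))) = -648*1/39158 - 8831/(3 + 22230 + 223*(-10)) = -324/19579 - 8831/(3 + 22230 - 2230) = -324/19579 - 8831/20003 = -179383121/391638737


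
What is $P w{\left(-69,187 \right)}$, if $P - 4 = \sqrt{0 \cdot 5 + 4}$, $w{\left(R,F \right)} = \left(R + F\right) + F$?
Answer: $1830$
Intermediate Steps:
$w{\left(R,F \right)} = R + 2 F$ ($w{\left(R,F \right)} = \left(F + R\right) + F = R + 2 F$)
$P = 6$ ($P = 4 + \sqrt{0 \cdot 5 + 4} = 4 + \sqrt{0 + 4} = 4 + \sqrt{4} = 4 + 2 = 6$)
$P w{\left(-69,187 \right)} = 6 \left(-69 + 2 \cdot 187\right) = 6 \left(-69 + 374\right) = 6 \cdot 305 = 1830$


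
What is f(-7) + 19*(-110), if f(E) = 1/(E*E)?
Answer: -102409/49 ≈ -2090.0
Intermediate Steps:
f(E) = E**(-2) (f(E) = 1/(E**2) = E**(-2))
f(-7) + 19*(-110) = (-7)**(-2) + 19*(-110) = 1/49 - 2090 = -102409/49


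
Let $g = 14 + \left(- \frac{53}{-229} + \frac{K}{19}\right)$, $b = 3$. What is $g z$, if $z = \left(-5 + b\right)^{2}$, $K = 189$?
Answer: $\frac{420808}{4351} \approx 96.715$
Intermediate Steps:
$z = 4$ ($z = \left(-5 + 3\right)^{2} = \left(-2\right)^{2} = 4$)
$g = \frac{105202}{4351}$ ($g = 14 + \left(- \frac{53}{-229} + \frac{189}{19}\right) = 14 + \left(\left(-53\right) \left(- \frac{1}{229}\right) + 189 \cdot \frac{1}{19}\right) = 14 + \left(\frac{53}{229} + \frac{189}{19}\right) = 14 + \frac{44288}{4351} = \frac{105202}{4351} \approx 24.179$)
$g z = \frac{105202}{4351} \cdot 4 = \frac{420808}{4351}$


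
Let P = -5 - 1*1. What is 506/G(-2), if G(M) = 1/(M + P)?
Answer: -4048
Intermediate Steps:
P = -6 (P = -5 - 1 = -6)
G(M) = 1/(-6 + M) (G(M) = 1/(M - 6) = 1/(-6 + M))
506/G(-2) = 506/(1/(-6 - 2)) = 506/(1/(-8)) = 506/(-⅛) = 506*(-8) = -4048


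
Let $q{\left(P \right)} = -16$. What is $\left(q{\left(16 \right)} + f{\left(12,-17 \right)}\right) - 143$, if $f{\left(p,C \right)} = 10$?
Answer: $-149$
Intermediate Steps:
$\left(q{\left(16 \right)} + f{\left(12,-17 \right)}\right) - 143 = \left(-16 + 10\right) - 143 = -6 - 143 = -149$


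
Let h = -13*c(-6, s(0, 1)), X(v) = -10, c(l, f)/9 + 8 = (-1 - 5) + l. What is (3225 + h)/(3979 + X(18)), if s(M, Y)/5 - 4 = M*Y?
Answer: 265/189 ≈ 1.4021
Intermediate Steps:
s(M, Y) = 20 + 5*M*Y (s(M, Y) = 20 + 5*(M*Y) = 20 + 5*M*Y)
c(l, f) = -126 + 9*l (c(l, f) = -72 + 9*((-1 - 5) + l) = -72 + 9*(-6 + l) = -72 + (-54 + 9*l) = -126 + 9*l)
h = 2340 (h = -13*(-126 + 9*(-6)) = -13*(-126 - 54) = -13*(-180) = 2340)
(3225 + h)/(3979 + X(18)) = (3225 + 2340)/(3979 - 10) = 5565/3969 = 5565*(1/3969) = 265/189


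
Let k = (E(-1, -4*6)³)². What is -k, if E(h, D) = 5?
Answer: -15625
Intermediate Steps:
k = 15625 (k = (5³)² = 125² = 15625)
-k = -1*15625 = -15625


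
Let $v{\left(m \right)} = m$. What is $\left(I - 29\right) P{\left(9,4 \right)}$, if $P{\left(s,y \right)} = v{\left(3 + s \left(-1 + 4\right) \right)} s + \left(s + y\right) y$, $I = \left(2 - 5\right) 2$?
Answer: $-11270$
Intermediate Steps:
$I = -6$ ($I = \left(-3\right) 2 = -6$)
$P{\left(s,y \right)} = s \left(3 + 3 s\right) + y \left(s + y\right)$ ($P{\left(s,y \right)} = \left(3 + s \left(-1 + 4\right)\right) s + \left(s + y\right) y = \left(3 + s 3\right) s + y \left(s + y\right) = \left(3 + 3 s\right) s + y \left(s + y\right) = s \left(3 + 3 s\right) + y \left(s + y\right)$)
$\left(I - 29\right) P{\left(9,4 \right)} = \left(-6 - 29\right) \left(4^{2} + 9 \cdot 4 + 3 \cdot 9 \left(1 + 9\right)\right) = - 35 \left(16 + 36 + 3 \cdot 9 \cdot 10\right) = - 35 \left(16 + 36 + 270\right) = \left(-35\right) 322 = -11270$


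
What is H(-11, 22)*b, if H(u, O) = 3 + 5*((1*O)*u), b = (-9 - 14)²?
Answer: -638503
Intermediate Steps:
b = 529 (b = (-23)² = 529)
H(u, O) = 3 + 5*O*u (H(u, O) = 3 + 5*(O*u) = 3 + 5*O*u)
H(-11, 22)*b = (3 + 5*22*(-11))*529 = (3 - 1210)*529 = -1207*529 = -638503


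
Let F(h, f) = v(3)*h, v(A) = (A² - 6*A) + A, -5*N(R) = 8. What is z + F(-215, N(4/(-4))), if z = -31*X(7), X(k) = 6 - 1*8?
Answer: 1352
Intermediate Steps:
X(k) = -2 (X(k) = 6 - 8 = -2)
N(R) = -8/5 (N(R) = -⅕*8 = -8/5)
v(A) = A² - 5*A
z = 62 (z = -31*(-2) = 62)
F(h, f) = -6*h (F(h, f) = (3*(-5 + 3))*h = (3*(-2))*h = -6*h)
z + F(-215, N(4/(-4))) = 62 - 6*(-215) = 62 + 1290 = 1352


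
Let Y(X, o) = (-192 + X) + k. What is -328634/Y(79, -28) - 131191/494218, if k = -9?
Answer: 81200416455/30147298 ≈ 2693.5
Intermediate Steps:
Y(X, o) = -201 + X (Y(X, o) = (-192 + X) - 9 = -201 + X)
-328634/Y(79, -28) - 131191/494218 = -328634/(-201 + 79) - 131191/494218 = -328634/(-122) - 131191*1/494218 = -328634*(-1/122) - 131191/494218 = 164317/61 - 131191/494218 = 81200416455/30147298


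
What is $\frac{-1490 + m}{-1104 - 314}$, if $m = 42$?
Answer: $\frac{724}{709} \approx 1.0212$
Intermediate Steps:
$\frac{-1490 + m}{-1104 - 314} = \frac{-1490 + 42}{-1104 - 314} = - \frac{1448}{-1418} = \left(-1448\right) \left(- \frac{1}{1418}\right) = \frac{724}{709}$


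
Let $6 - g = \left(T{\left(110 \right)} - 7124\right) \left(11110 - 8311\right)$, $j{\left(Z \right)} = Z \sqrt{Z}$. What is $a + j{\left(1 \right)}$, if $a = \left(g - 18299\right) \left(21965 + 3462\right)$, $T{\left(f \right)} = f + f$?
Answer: $490893738282$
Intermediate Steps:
$T{\left(f \right)} = 2 f$
$j{\left(Z \right)} = Z^{\frac{3}{2}}$
$g = 19324302$ ($g = 6 - \left(2 \cdot 110 - 7124\right) \left(11110 - 8311\right) = 6 - \left(220 - 7124\right) 2799 = 6 - \left(-6904\right) 2799 = 6 - -19324296 = 6 + 19324296 = 19324302$)
$a = 490893738281$ ($a = \left(19324302 - 18299\right) \left(21965 + 3462\right) = 19306003 \cdot 25427 = 490893738281$)
$a + j{\left(1 \right)} = 490893738281 + 1^{\frac{3}{2}} = 490893738281 + 1 = 490893738282$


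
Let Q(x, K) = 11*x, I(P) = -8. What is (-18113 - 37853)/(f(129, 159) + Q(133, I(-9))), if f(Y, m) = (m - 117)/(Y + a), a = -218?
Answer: -4980974/130165 ≈ -38.267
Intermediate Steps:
f(Y, m) = (-117 + m)/(-218 + Y) (f(Y, m) = (m - 117)/(Y - 218) = (-117 + m)/(-218 + Y))
(-18113 - 37853)/(f(129, 159) + Q(133, I(-9))) = (-18113 - 37853)/((-117 + 159)/(-218 + 129) + 11*133) = -55966/(42/(-89) + 1463) = -55966/(-1/89*42 + 1463) = -55966/(-42/89 + 1463) = -55966/130165/89 = -55966*89/130165 = -4980974/130165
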